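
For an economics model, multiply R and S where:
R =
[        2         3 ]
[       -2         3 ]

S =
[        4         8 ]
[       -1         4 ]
RS =
[        5        28 ]
[      -11        -4 ]

Matrix multiplication: (RS)[i][j] = sum over k of R[i][k] * S[k][j].
  (RS)[0][0] = (2)*(4) + (3)*(-1) = 5
  (RS)[0][1] = (2)*(8) + (3)*(4) = 28
  (RS)[1][0] = (-2)*(4) + (3)*(-1) = -11
  (RS)[1][1] = (-2)*(8) + (3)*(4) = -4
RS =
[        5        28 ]
[      -11        -4 ]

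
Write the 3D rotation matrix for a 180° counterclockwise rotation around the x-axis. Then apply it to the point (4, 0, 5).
R = [[1, 0, 0], [0, -1, 0], [0, 0, -1]]; R·(4, 0, 5) = (4, 0, -5)

Rotation matrix for 180° around x-axis:
cos(180°) = -1, sin(180°) = 0
R = [[1, 0, 0], [0, -1, 0], [0, 0, -1]]
Apply to (4, 0, 5): R·[4, 0, 5]ᵀ = (4, 0, -5)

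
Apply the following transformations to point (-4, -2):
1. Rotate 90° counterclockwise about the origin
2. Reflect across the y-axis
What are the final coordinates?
(-2, -4)

Step 1: Rotate 90° → (2, -4)
Step 2: Reflect across the y-axis → (-2, -4)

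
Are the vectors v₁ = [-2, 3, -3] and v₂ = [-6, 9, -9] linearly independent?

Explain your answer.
No, linearly dependent (v₂ = 3·v₁)

Check whether there is a scalar k with v₂ = k·v₁.
Comparing components, k = 3 satisfies 3·[-2, 3, -3] = [-6, 9, -9].
Since v₂ is a scalar multiple of v₁, the two vectors are linearly dependent.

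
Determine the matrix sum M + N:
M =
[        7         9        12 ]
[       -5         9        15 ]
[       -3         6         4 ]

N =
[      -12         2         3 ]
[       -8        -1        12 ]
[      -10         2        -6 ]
M + N =
[       -5        11        15 ]
[      -13         8        27 ]
[      -13         8        -2 ]

Matrix addition is elementwise: (M+N)[i][j] = M[i][j] + N[i][j].
  (M+N)[0][0] = (7) + (-12) = -5
  (M+N)[0][1] = (9) + (2) = 11
  (M+N)[0][2] = (12) + (3) = 15
  (M+N)[1][0] = (-5) + (-8) = -13
  (M+N)[1][1] = (9) + (-1) = 8
  (M+N)[1][2] = (15) + (12) = 27
  (M+N)[2][0] = (-3) + (-10) = -13
  (M+N)[2][1] = (6) + (2) = 8
  (M+N)[2][2] = (4) + (-6) = -2
M + N =
[       -5        11        15 ]
[      -13         8        27 ]
[      -13         8        -2 ]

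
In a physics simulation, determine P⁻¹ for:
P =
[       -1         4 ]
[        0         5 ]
det(P) = -5
P⁻¹ =
[       -1       4/5 ]
[        0       1/5 ]

For a 2×2 matrix P = [[a, b], [c, d]] with det(P) ≠ 0, P⁻¹ = (1/det(P)) * [[d, -b], [-c, a]].
det(P) = (-1)*(5) - (4)*(0) = -5 - 0 = -5.
P⁻¹ = (1/-5) * [[5, -4], [0, -1]].
Dividing each entry by -5 and reducing:
P⁻¹ =
[       -1       4/5 ]
[        0       1/5 ]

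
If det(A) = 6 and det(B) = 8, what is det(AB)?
48

Use the multiplicative property of determinants: det(AB) = det(A)*det(B).
det(AB) = (6)*(8) = 48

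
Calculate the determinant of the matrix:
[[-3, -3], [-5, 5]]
-30

For a 2×2 matrix [[a, b], [c, d]], det = ad - bc
det = (-3)(5) - (-3)(-5) = -15 - 15 = -30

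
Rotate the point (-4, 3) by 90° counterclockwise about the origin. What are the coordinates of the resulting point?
(-3, -4)

Rotation matrix R(θ) = [[cos θ, -sin θ], [sin θ, cos θ]]; for θ = 90°:
R = [[0, -1], [1, 0]]
Result: R × [-4, 3]ᵀ = [0·-4 + (-1)·3, 1·-4 + (0)·3]ᵀ = (-3, -4)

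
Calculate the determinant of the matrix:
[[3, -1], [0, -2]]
-6

For a 2×2 matrix [[a, b], [c, d]], det = ad - bc
det = (3)(-2) - (-1)(0) = -6 - 0 = -6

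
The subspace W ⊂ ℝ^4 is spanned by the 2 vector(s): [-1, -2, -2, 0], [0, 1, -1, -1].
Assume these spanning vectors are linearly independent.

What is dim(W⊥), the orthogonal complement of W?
dim(W⊥) = 2

For any subspace W of ℝ^n, dim(W) + dim(W⊥) = n (the whole-space dimension).
Here the given 2 vectors are linearly independent, so dim(W) = 2.
Thus dim(W⊥) = n - dim(W) = 4 - 2 = 2.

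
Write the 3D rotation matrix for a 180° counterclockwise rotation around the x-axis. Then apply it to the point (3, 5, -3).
R = [[1, 0, 0], [0, -1, 0], [0, 0, -1]]; R·(3, 5, -3) = (3, -5, 3)

Rotation matrix for 180° around x-axis:
cos(180°) = -1, sin(180°) = 0
R = [[1, 0, 0], [0, -1, 0], [0, 0, -1]]
Apply to (3, 5, -3): R·[3, 5, -3]ᵀ = (3, -5, 3)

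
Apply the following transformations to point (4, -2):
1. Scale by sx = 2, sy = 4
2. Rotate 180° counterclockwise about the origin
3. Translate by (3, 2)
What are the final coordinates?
(-5, 10)

Step 1: Scale → (8, -8)
Step 2: Rotate 180° → (-8, 8)
Step 3: Translate → (-5, 10)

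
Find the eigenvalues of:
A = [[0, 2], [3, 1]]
λ = -2, 3

Solve det(A - λI) = 0. For a 2×2 matrix this is λ² - (trace)λ + det = 0.
trace(A) = 0 + 1 = 1.
det(A) = (0)*(1) - (2)*(3) = 0 - 6 = -6.
Characteristic equation: λ² - (1)λ + (-6) = 0.
Discriminant: (1)² - 4*(-6) = 1 + 24 = 25.
Roots: λ = (1 ± √25) / 2 = -2, 3.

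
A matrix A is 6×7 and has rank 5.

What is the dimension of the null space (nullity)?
2

The rank-nullity theorem for an m×n matrix states:
rank(A) + nullity(A) = n (the number of columns).
Here n = 7 and rank(A) = 5, so nullity(A) = 7 - 5 = 2.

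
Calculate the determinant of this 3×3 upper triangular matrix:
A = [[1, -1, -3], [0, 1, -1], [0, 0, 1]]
1

The determinant of a triangular matrix is the product of its diagonal entries (the off-diagonal entries above the diagonal do not affect it).
det(A) = (1) * (1) * (1) = 1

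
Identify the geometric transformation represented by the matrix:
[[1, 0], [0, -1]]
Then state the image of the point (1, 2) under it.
reflection across the x-axis; image of (1, 2) is (1, -2)

This is a symmetric orthogonal matrix with determinant -1, which characterizes a reflection in ℝ².
The matrix [[1, 0], [0, -1]] represents: reflection across the x-axis.
Applying it to (1, 2): [1·1 + 0·2, 0·1 + -1·2] = (1, -2).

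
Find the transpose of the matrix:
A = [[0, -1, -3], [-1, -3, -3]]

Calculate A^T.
[[0, -1], [-1, -3], [-3, -3]]

The transpose sends entry (i,j) to (j,i); rows become columns.
Row 0 of A: [0, -1, -3] -> column 0 of A^T.
Row 1 of A: [-1, -3, -3] -> column 1 of A^T.
A^T = [[0, -1], [-1, -3], [-3, -3]]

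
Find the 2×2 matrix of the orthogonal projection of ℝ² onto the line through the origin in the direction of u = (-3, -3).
[[1/2, 1/2], [1/2, 1/2]]

The orthogonal projection onto the line spanned by a nonzero vector u = (a, b) has matrix P = (u uᵀ) / (uᵀ u) = (1/(a² + b²)) · [[a², ab], [ab, b²]].
Here u = (-3, -3), so a² + b² = 9 + 9 = 18.
P = (1/18) · [[9, 9], [9, 9]] = [[1/2, 1/2], [1/2, 1/2]].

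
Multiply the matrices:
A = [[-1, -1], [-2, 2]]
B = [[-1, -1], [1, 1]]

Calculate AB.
[[0, 0], [4, 4]]

Each entry (i,j) of AB = sum over k of A[i][k]*B[k][j].
(AB)[0][0] = (-1)*(-1) + (-1)*(1) = 0
(AB)[0][1] = (-1)*(-1) + (-1)*(1) = 0
(AB)[1][0] = (-2)*(-1) + (2)*(1) = 4
(AB)[1][1] = (-2)*(-1) + (2)*(1) = 4
AB = [[0, 0], [4, 4]]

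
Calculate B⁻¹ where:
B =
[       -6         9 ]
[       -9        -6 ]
det(B) = 117
B⁻¹ =
[    -2/39     -1/13 ]
[     1/13     -2/39 ]

For a 2×2 matrix B = [[a, b], [c, d]] with det(B) ≠ 0, B⁻¹ = (1/det(B)) * [[d, -b], [-c, a]].
det(B) = (-6)*(-6) - (9)*(-9) = 36 + 81 = 117.
B⁻¹ = (1/117) * [[-6, -9], [9, -6]].
Dividing each entry by 117 and reducing:
B⁻¹ =
[    -2/39     -1/13 ]
[     1/13     -2/39 ]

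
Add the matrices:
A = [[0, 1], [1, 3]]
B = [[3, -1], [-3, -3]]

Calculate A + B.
[[3, 0], [-2, 0]]

Add corresponding elements:
(0)+(3)=3
(1)+(-1)=0
(1)+(-3)=-2
(3)+(-3)=0
A + B = [[3, 0], [-2, 0]]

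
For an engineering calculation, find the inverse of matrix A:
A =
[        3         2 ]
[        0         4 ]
det(A) = 12
A⁻¹ =
[      1/3      -1/6 ]
[        0       1/4 ]

For a 2×2 matrix A = [[a, b], [c, d]] with det(A) ≠ 0, A⁻¹ = (1/det(A)) * [[d, -b], [-c, a]].
det(A) = (3)*(4) - (2)*(0) = 12 - 0 = 12.
A⁻¹ = (1/12) * [[4, -2], [0, 3]].
Dividing each entry by 12 and reducing:
A⁻¹ =
[      1/3      -1/6 ]
[        0       1/4 ]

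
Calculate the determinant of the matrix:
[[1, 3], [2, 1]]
-5

For a 2×2 matrix [[a, b], [c, d]], det = ad - bc
det = (1)(1) - (3)(2) = 1 - 6 = -5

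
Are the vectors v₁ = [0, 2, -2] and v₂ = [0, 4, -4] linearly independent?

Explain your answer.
No, linearly dependent (v₂ = 2·v₁)

Check whether there is a scalar k with v₂ = k·v₁.
Comparing components, k = 2 satisfies 2·[0, 2, -2] = [0, 4, -4].
Since v₂ is a scalar multiple of v₁, the two vectors are linearly dependent.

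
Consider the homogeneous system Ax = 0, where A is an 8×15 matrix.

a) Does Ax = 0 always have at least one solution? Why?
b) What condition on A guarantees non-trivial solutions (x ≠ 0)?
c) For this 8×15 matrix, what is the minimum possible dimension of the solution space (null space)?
a) Yes, x = 0 is always a solution. b) When A has linearly dependent columns (rank < n). c) Minimum nullity = 7.

a) x = 0 satisfies A·0 = 0, so the zero vector is always a solution.
b) Non-trivial solutions exist iff the columns of A are linearly dependent, equivalently rank(A) < n (the number of columns).
c) By rank-nullity, rank(A) + nullity(A) = n = 15. Since A has only 8 rows, rank(A) ≤ 8, so nullity(A) ≥ 15 - 8 = 7.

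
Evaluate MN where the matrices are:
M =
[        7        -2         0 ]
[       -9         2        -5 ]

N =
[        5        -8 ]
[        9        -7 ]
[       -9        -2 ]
MN =
[       17       -42 ]
[       18        68 ]

Matrix multiplication: (MN)[i][j] = sum over k of M[i][k] * N[k][j].
  (MN)[0][0] = (7)*(5) + (-2)*(9) + (0)*(-9) = 17
  (MN)[0][1] = (7)*(-8) + (-2)*(-7) + (0)*(-2) = -42
  (MN)[1][0] = (-9)*(5) + (2)*(9) + (-5)*(-9) = 18
  (MN)[1][1] = (-9)*(-8) + (2)*(-7) + (-5)*(-2) = 68
MN =
[       17       -42 ]
[       18        68 ]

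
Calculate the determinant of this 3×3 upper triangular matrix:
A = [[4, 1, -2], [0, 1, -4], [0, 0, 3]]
12

The determinant of a triangular matrix is the product of its diagonal entries (the off-diagonal entries above the diagonal do not affect it).
det(A) = (4) * (1) * (3) = 12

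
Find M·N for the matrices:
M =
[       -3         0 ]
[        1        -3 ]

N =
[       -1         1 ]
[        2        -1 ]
MN =
[        3        -3 ]
[       -7         4 ]

Matrix multiplication: (MN)[i][j] = sum over k of M[i][k] * N[k][j].
  (MN)[0][0] = (-3)*(-1) + (0)*(2) = 3
  (MN)[0][1] = (-3)*(1) + (0)*(-1) = -3
  (MN)[1][0] = (1)*(-1) + (-3)*(2) = -7
  (MN)[1][1] = (1)*(1) + (-3)*(-1) = 4
MN =
[        3        -3 ]
[       -7         4 ]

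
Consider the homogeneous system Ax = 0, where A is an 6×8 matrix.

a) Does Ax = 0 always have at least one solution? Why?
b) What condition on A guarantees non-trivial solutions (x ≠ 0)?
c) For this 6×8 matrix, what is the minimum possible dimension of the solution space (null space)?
a) Yes, x = 0 is always a solution. b) When A has linearly dependent columns (rank < n). c) Minimum nullity = 2.

a) x = 0 satisfies A·0 = 0, so the zero vector is always a solution.
b) Non-trivial solutions exist iff the columns of A are linearly dependent, equivalently rank(A) < n (the number of columns).
c) By rank-nullity, rank(A) + nullity(A) = n = 8. Since A has only 6 rows, rank(A) ≤ 6, so nullity(A) ≥ 8 - 6 = 2.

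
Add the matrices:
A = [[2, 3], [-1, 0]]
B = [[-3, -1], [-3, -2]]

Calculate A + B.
[[-1, 2], [-4, -2]]

Add corresponding elements:
(2)+(-3)=-1
(3)+(-1)=2
(-1)+(-3)=-4
(0)+(-2)=-2
A + B = [[-1, 2], [-4, -2]]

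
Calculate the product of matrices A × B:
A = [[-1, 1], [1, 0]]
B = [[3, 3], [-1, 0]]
[[-4, -3], [3, 3]]

Matrix multiplication:
C[0][0] = -1×3 + 1×-1 = -4
C[0][1] = -1×3 + 1×0 = -3
C[1][0] = 1×3 + 0×-1 = 3
C[1][1] = 1×3 + 0×0 = 3
Result: [[-4, -3], [3, 3]]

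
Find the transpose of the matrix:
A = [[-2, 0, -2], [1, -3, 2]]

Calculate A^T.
[[-2, 1], [0, -3], [-2, 2]]

The transpose sends entry (i,j) to (j,i); rows become columns.
Row 0 of A: [-2, 0, -2] -> column 0 of A^T.
Row 1 of A: [1, -3, 2] -> column 1 of A^T.
A^T = [[-2, 1], [0, -3], [-2, 2]]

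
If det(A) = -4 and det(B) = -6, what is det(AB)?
24

Use the multiplicative property of determinants: det(AB) = det(A)*det(B).
det(AB) = (-4)*(-6) = 24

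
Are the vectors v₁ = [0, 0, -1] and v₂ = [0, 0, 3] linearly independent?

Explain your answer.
No, linearly dependent (v₂ = -3·v₁)

Check whether there is a scalar k with v₂ = k·v₁.
Comparing components, k = -3 satisfies -3·[0, 0, -1] = [0, 0, 3].
Since v₂ is a scalar multiple of v₁, the two vectors are linearly dependent.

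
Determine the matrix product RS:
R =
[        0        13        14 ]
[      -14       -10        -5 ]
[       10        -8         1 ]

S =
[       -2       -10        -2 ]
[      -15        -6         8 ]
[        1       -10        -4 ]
RS =
[     -181      -218        48 ]
[      173       250       -32 ]
[      101       -62       -88 ]

Matrix multiplication: (RS)[i][j] = sum over k of R[i][k] * S[k][j].
  (RS)[0][0] = (0)*(-2) + (13)*(-15) + (14)*(1) = -181
  (RS)[0][1] = (0)*(-10) + (13)*(-6) + (14)*(-10) = -218
  (RS)[0][2] = (0)*(-2) + (13)*(8) + (14)*(-4) = 48
  (RS)[1][0] = (-14)*(-2) + (-10)*(-15) + (-5)*(1) = 173
  (RS)[1][1] = (-14)*(-10) + (-10)*(-6) + (-5)*(-10) = 250
  (RS)[1][2] = (-14)*(-2) + (-10)*(8) + (-5)*(-4) = -32
  (RS)[2][0] = (10)*(-2) + (-8)*(-15) + (1)*(1) = 101
  (RS)[2][1] = (10)*(-10) + (-8)*(-6) + (1)*(-10) = -62
  (RS)[2][2] = (10)*(-2) + (-8)*(8) + (1)*(-4) = -88
RS =
[     -181      -218        48 ]
[      173       250       -32 ]
[      101       -62       -88 ]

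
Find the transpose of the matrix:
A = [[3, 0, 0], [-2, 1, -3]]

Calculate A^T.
[[3, -2], [0, 1], [0, -3]]

The transpose sends entry (i,j) to (j,i); rows become columns.
Row 0 of A: [3, 0, 0] -> column 0 of A^T.
Row 1 of A: [-2, 1, -3] -> column 1 of A^T.
A^T = [[3, -2], [0, 1], [0, -3]]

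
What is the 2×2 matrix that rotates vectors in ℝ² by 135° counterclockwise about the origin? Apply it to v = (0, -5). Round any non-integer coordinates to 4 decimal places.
R = [[-√2/2, -√2/2], [√2/2, -√2/2]]; R·v = (3.5355, 3.5355)

A counterclockwise rotation by angle θ in ℝ² has matrix R(θ) = [[cos θ, -sin θ], [sin θ, cos θ]].
For θ = 135°: cos θ = -√2/2, sin θ = √2/2.
R(135°) = [[-√2/2, -√2/2], [√2/2, -√2/2]].
R·v = [-√2/2·0 + (-√2/2)·-5, √2/2·0 + -√2/2·-5] = (3.5355, 3.5355).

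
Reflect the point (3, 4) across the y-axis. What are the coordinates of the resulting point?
(-3, 4)

Reflection across y-axis: (3, 4) → (-3, 4)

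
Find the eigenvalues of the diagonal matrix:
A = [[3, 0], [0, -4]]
λ₁ = 3, λ₂ = -4

The characteristic polynomial of A is det(A - λI) = (3 - λ)(-4 - λ) = 0.
The roots are λ = 3 and λ = -4, so the eigenvalues are the diagonal entries.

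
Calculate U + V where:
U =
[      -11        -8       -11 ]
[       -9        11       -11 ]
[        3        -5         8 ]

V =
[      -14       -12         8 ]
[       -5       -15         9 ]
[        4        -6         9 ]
U + V =
[      -25       -20        -3 ]
[      -14        -4        -2 ]
[        7       -11        17 ]

Matrix addition is elementwise: (U+V)[i][j] = U[i][j] + V[i][j].
  (U+V)[0][0] = (-11) + (-14) = -25
  (U+V)[0][1] = (-8) + (-12) = -20
  (U+V)[0][2] = (-11) + (8) = -3
  (U+V)[1][0] = (-9) + (-5) = -14
  (U+V)[1][1] = (11) + (-15) = -4
  (U+V)[1][2] = (-11) + (9) = -2
  (U+V)[2][0] = (3) + (4) = 7
  (U+V)[2][1] = (-5) + (-6) = -11
  (U+V)[2][2] = (8) + (9) = 17
U + V =
[      -25       -20        -3 ]
[      -14        -4        -2 ]
[        7       -11        17 ]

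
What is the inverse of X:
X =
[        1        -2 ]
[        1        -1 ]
det(X) = 1
X⁻¹ =
[       -1         2 ]
[       -1         1 ]

For a 2×2 matrix X = [[a, b], [c, d]] with det(X) ≠ 0, X⁻¹ = (1/det(X)) * [[d, -b], [-c, a]].
det(X) = (1)*(-1) - (-2)*(1) = -1 + 2 = 1.
X⁻¹ = (1/1) * [[-1, 2], [-1, 1]].
Dividing each entry by 1 and reducing:
X⁻¹ =
[       -1         2 ]
[       -1         1 ]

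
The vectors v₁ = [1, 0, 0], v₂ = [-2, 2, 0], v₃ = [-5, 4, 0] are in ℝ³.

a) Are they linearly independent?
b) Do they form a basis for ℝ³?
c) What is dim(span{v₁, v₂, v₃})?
Not independent, not a basis, dim(span) = 2

Check whether v₃ can be written as a linear combination of v₁ and v₂.
v₃ = (-1)·v₁ + (2)·v₂ = [-5, 4, 0], so the three vectors are linearly dependent.
Thus they do not form a basis for ℝ³, and dim(span{v₁, v₂, v₃}) = 2 (spanned by v₁ and v₂).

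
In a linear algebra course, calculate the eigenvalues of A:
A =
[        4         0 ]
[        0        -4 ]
λ = -4, 4

Solve det(A - λI) = 0. For a 2×2 matrix the characteristic equation is λ² - (trace)λ + det = 0.
trace(A) = a + d = 4 - 4 = 0.
det(A) = a*d - b*c = (4)*(-4) - (0)*(0) = -16 - 0 = -16.
Characteristic equation: λ² - (0)λ + (-16) = 0.
Discriminant = (0)² - 4*(-16) = 0 + 64 = 64.
λ = (0 ± √64) / 2 = (0 ± 8) / 2 = -4, 4.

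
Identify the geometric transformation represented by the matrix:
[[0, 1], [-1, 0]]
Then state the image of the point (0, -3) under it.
rotation by 90° clockwise (i.e., 270° counterclockwise); image of (0, -3) is (-3, 0)

This matches the form [[cos θ, -sin θ], [sin θ, cos θ]] of a rotation matrix; reading off cos θ and sin θ gives the angle.
The matrix [[0, 1], [-1, 0]] represents: rotation by 90° clockwise (i.e., 270° counterclockwise).
Applying it to (0, -3): [0·0 + 1·-3, -1·0 + 0·-3] = (-3, 0).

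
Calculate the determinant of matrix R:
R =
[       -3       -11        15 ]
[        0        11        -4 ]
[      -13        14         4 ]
det(R) = 1273

Expand along row 0 (cofactor expansion): det(R) = a*(e*i - f*h) - b*(d*i - f*g) + c*(d*h - e*g), where the 3×3 is [[a, b, c], [d, e, f], [g, h, i]].
Minor M_00 = (11)*(4) - (-4)*(14) = 44 + 56 = 100.
Minor M_01 = (0)*(4) - (-4)*(-13) = 0 - 52 = -52.
Minor M_02 = (0)*(14) - (11)*(-13) = 0 + 143 = 143.
det(R) = (-3)*(100) - (-11)*(-52) + (15)*(143) = -300 - 572 + 2145 = 1273.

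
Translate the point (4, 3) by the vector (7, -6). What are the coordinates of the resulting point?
(11, -3)

Translation by (7, -6):
x' = 4 + 7 = 11
y' = 3 + -6 = -3
Homogeneous matrix: [[1, 0, 7], [0, 1, -6], [0, 0, 1]]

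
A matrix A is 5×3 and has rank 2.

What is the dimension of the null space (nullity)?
1

The rank-nullity theorem for an m×n matrix states:
rank(A) + nullity(A) = n (the number of columns).
Here n = 3 and rank(A) = 2, so nullity(A) = 3 - 2 = 1.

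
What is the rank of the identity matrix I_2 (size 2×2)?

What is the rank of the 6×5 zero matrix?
rank(I_2) = 2, rank(0) = 0

The identity I_2 has 2 columns that are the standard basis vectors e_1, …, e_2. These are linearly independent, so all 2 columns are pivots and rank(I_2) = 2.
The 6×5 zero matrix has every entry zero, so every row is the zero row and there are no pivots; rank(0) = 0.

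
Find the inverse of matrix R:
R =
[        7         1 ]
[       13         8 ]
det(R) = 43
R⁻¹ =
[     8/43     -1/43 ]
[   -13/43      7/43 ]

For a 2×2 matrix R = [[a, b], [c, d]] with det(R) ≠ 0, R⁻¹ = (1/det(R)) * [[d, -b], [-c, a]].
det(R) = (7)*(8) - (1)*(13) = 56 - 13 = 43.
R⁻¹ = (1/43) * [[8, -1], [-13, 7]].
Dividing each entry by 43 and reducing:
R⁻¹ =
[     8/43     -1/43 ]
[   -13/43      7/43 ]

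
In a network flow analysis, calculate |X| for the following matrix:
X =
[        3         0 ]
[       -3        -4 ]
det(X) = -12

For a 2×2 matrix [[a, b], [c, d]], det = a*d - b*c.
det(X) = (3)*(-4) - (0)*(-3) = -12 - 0 = -12.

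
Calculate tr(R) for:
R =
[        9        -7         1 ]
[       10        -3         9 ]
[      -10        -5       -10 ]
tr(R) = 9 - 3 - 10 = -4

The trace of a square matrix is the sum of its diagonal entries.
Diagonal entries of R: R[0][0] = 9, R[1][1] = -3, R[2][2] = -10.
tr(R) = 9 - 3 - 10 = -4.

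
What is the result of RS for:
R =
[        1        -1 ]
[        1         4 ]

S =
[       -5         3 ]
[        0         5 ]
RS =
[       -5        -2 ]
[       -5        23 ]

Matrix multiplication: (RS)[i][j] = sum over k of R[i][k] * S[k][j].
  (RS)[0][0] = (1)*(-5) + (-1)*(0) = -5
  (RS)[0][1] = (1)*(3) + (-1)*(5) = -2
  (RS)[1][0] = (1)*(-5) + (4)*(0) = -5
  (RS)[1][1] = (1)*(3) + (4)*(5) = 23
RS =
[       -5        -2 ]
[       -5        23 ]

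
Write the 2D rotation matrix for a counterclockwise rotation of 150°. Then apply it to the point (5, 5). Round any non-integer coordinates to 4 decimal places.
R = [[-√3/2, -1/2], [1/2, -√3/2]]; R·(5, 5) = (-6.8301, -1.8301)

Rotation matrix formula: R(θ) = [[cos θ, -sin θ], [sin θ, cos θ]]
For θ = 150°:
cos(150°) = -√3/2
sin(150°) = 1/2
R = [[-√3/2, -1/2], [1/2, -√3/2]]
Apply to (5, 5): [-√3/2·5 + (-1/2)·5, 1/2·5 + -√3/2·5] = (-6.8301, -1.8301)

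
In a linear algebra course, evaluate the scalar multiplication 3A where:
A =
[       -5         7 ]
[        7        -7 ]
3A =
[      -15        21 ]
[       21       -21 ]

Scalar multiplication is elementwise: (3A)[i][j] = 3 * A[i][j].
  (3A)[0][0] = 3 * (-5) = -15
  (3A)[0][1] = 3 * (7) = 21
  (3A)[1][0] = 3 * (7) = 21
  (3A)[1][1] = 3 * (-7) = -21
3A =
[      -15        21 ]
[       21       -21 ]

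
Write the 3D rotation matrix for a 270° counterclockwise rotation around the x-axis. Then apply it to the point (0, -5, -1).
R = [[1, 0, 0], [0, 0, 1], [0, -1, 0]]; R·(0, -5, -1) = (0, -1, 5)

Rotation matrix for 270° around x-axis:
cos(270°) = 0, sin(270°) = -1
R = [[1, 0, 0], [0, 0, 1], [0, -1, 0]]
Apply to (0, -5, -1): R·[0, -5, -1]ᵀ = (0, -1, 5)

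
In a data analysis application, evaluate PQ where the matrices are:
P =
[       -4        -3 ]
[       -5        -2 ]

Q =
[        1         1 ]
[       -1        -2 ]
PQ =
[       -1         2 ]
[       -3        -1 ]

Matrix multiplication: (PQ)[i][j] = sum over k of P[i][k] * Q[k][j].
  (PQ)[0][0] = (-4)*(1) + (-3)*(-1) = -1
  (PQ)[0][1] = (-4)*(1) + (-3)*(-2) = 2
  (PQ)[1][0] = (-5)*(1) + (-2)*(-1) = -3
  (PQ)[1][1] = (-5)*(1) + (-2)*(-2) = -1
PQ =
[       -1         2 ]
[       -3        -1 ]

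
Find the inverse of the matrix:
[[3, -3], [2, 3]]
[[1/5, 1/5], [-2/15, 1/5]]

For [[a,b],[c,d]], inverse = (1/det)·[[d,-b],[-c,a]]
det = 3·3 - -3·2 = 15
Inverse = (1/15)·[[3, 3], [-2, 3]]
        = [[1/5, 1/5], [-2/15, 1/5]]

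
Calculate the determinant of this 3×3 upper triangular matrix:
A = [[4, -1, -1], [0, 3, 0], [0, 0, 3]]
36

The determinant of a triangular matrix is the product of its diagonal entries (the off-diagonal entries above the diagonal do not affect it).
det(A) = (4) * (3) * (3) = 36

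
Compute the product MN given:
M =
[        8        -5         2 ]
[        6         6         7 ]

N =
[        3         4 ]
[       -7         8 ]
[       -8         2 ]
MN =
[       43        -4 ]
[      -80        86 ]

Matrix multiplication: (MN)[i][j] = sum over k of M[i][k] * N[k][j].
  (MN)[0][0] = (8)*(3) + (-5)*(-7) + (2)*(-8) = 43
  (MN)[0][1] = (8)*(4) + (-5)*(8) + (2)*(2) = -4
  (MN)[1][0] = (6)*(3) + (6)*(-7) + (7)*(-8) = -80
  (MN)[1][1] = (6)*(4) + (6)*(8) + (7)*(2) = 86
MN =
[       43        -4 ]
[      -80        86 ]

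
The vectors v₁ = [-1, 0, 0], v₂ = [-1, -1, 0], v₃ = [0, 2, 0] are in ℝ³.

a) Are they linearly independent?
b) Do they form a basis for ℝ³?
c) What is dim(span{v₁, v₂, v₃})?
Not independent, not a basis, dim(span) = 2

Check whether v₃ can be written as a linear combination of v₁ and v₂.
v₃ = (2)·v₁ + (-2)·v₂ = [0, 2, 0], so the three vectors are linearly dependent.
Thus they do not form a basis for ℝ³, and dim(span{v₁, v₂, v₃}) = 2 (spanned by v₁ and v₂).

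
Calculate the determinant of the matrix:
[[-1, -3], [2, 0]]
6

For a 2×2 matrix [[a, b], [c, d]], det = ad - bc
det = (-1)(0) - (-3)(2) = 0 - -6 = 6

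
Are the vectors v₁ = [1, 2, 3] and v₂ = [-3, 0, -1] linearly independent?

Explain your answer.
Yes, linearly independent

Two vectors are linearly dependent iff one is a scalar multiple of the other.
No single scalar k satisfies v₂ = k·v₁ (the ratios of corresponding entries disagree), so v₁ and v₂ are linearly independent.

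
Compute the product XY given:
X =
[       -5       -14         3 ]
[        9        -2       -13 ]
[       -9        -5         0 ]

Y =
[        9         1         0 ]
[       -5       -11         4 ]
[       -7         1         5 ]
XY =
[        4       152       -41 ]
[      182        18       -73 ]
[      -56        46       -20 ]

Matrix multiplication: (XY)[i][j] = sum over k of X[i][k] * Y[k][j].
  (XY)[0][0] = (-5)*(9) + (-14)*(-5) + (3)*(-7) = 4
  (XY)[0][1] = (-5)*(1) + (-14)*(-11) + (3)*(1) = 152
  (XY)[0][2] = (-5)*(0) + (-14)*(4) + (3)*(5) = -41
  (XY)[1][0] = (9)*(9) + (-2)*(-5) + (-13)*(-7) = 182
  (XY)[1][1] = (9)*(1) + (-2)*(-11) + (-13)*(1) = 18
  (XY)[1][2] = (9)*(0) + (-2)*(4) + (-13)*(5) = -73
  (XY)[2][0] = (-9)*(9) + (-5)*(-5) + (0)*(-7) = -56
  (XY)[2][1] = (-9)*(1) + (-5)*(-11) + (0)*(1) = 46
  (XY)[2][2] = (-9)*(0) + (-5)*(4) + (0)*(5) = -20
XY =
[        4       152       -41 ]
[      182        18       -73 ]
[      -56        46       -20 ]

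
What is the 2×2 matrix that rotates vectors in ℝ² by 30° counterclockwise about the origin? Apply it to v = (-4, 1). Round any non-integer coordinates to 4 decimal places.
R = [[√3/2, -1/2], [1/2, √3/2]]; R·v = (-3.9641, -1.1340)

A counterclockwise rotation by angle θ in ℝ² has matrix R(θ) = [[cos θ, -sin θ], [sin θ, cos θ]].
For θ = 30°: cos θ = √3/2, sin θ = 1/2.
R(30°) = [[√3/2, -1/2], [1/2, √3/2]].
R·v = [√3/2·-4 + (-1/2)·1, 1/2·-4 + √3/2·1] = (-3.9641, -1.1340).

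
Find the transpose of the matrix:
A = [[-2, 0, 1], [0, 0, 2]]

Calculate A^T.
[[-2, 0], [0, 0], [1, 2]]

The transpose sends entry (i,j) to (j,i); rows become columns.
Row 0 of A: [-2, 0, 1] -> column 0 of A^T.
Row 1 of A: [0, 0, 2] -> column 1 of A^T.
A^T = [[-2, 0], [0, 0], [1, 2]]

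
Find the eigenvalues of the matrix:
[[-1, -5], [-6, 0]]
λ = -6 and λ = 5

Characteristic equation: det(A - λI) = 0
λ² - (trace)λ + (det) = 0
λ² - (-1)λ + (-30) = 0
λ² + 1λ - 30 = 0
Solving: λ = -6, 5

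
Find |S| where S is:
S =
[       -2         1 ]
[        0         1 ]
det(S) = -2

For a 2×2 matrix [[a, b], [c, d]], det = a*d - b*c.
det(S) = (-2)*(1) - (1)*(0) = -2 - 0 = -2.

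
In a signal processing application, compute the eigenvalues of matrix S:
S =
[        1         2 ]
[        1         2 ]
λ = 0, 3

Solve det(S - λI) = 0. For a 2×2 matrix the characteristic equation is λ² - (trace)λ + det = 0.
trace(S) = a + d = 1 + 2 = 3.
det(S) = a*d - b*c = (1)*(2) - (2)*(1) = 2 - 2 = 0.
Characteristic equation: λ² - (3)λ + (0) = 0.
Discriminant = (3)² - 4*(0) = 9 - 0 = 9.
λ = (3 ± √9) / 2 = (3 ± 3) / 2 = 0, 3.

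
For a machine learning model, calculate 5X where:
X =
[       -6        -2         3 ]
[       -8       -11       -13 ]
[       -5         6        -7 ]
5X =
[      -30       -10        15 ]
[      -40       -55       -65 ]
[      -25        30       -35 ]

Scalar multiplication is elementwise: (5X)[i][j] = 5 * X[i][j].
  (5X)[0][0] = 5 * (-6) = -30
  (5X)[0][1] = 5 * (-2) = -10
  (5X)[0][2] = 5 * (3) = 15
  (5X)[1][0] = 5 * (-8) = -40
  (5X)[1][1] = 5 * (-11) = -55
  (5X)[1][2] = 5 * (-13) = -65
  (5X)[2][0] = 5 * (-5) = -25
  (5X)[2][1] = 5 * (6) = 30
  (5X)[2][2] = 5 * (-7) = -35
5X =
[      -30       -10        15 ]
[      -40       -55       -65 ]
[      -25        30       -35 ]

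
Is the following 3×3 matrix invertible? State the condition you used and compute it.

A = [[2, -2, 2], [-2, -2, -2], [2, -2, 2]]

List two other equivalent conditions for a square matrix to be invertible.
No, not invertible; det(A) = 0 (two rows are equal, so the rows are linearly dependent). Equivalent conditions (failing for this A): rank(A) < 3; Ax = 0 has non-trivial solutions; 0 is an eigenvalue; the columns are linearly dependent.

To check invertibility, compute det(A).
In this matrix, row 0 and the last row are identical, so one row is a scalar multiple of another and the rows are linearly dependent.
A matrix with linearly dependent rows has det = 0 and is not invertible.
Equivalent failed conditions:
- rank(A) < 3.
- Ax = 0 has non-trivial solutions.
- 0 is an eigenvalue.
- The columns are linearly dependent.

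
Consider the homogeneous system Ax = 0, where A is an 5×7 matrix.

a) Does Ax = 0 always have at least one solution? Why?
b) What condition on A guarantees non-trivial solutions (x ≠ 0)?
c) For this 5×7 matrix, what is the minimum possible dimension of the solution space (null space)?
a) Yes, x = 0 is always a solution. b) When A has linearly dependent columns (rank < n). c) Minimum nullity = 2.

a) x = 0 satisfies A·0 = 0, so the zero vector is always a solution.
b) Non-trivial solutions exist iff the columns of A are linearly dependent, equivalently rank(A) < n (the number of columns).
c) By rank-nullity, rank(A) + nullity(A) = n = 7. Since A has only 5 rows, rank(A) ≤ 5, so nullity(A) ≥ 7 - 5 = 2.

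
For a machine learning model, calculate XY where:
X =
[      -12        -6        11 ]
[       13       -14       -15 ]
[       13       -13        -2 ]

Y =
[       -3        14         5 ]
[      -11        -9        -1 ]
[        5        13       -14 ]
XY =
[      157        29      -208 ]
[       40       113       289 ]
[       94       273       106 ]

Matrix multiplication: (XY)[i][j] = sum over k of X[i][k] * Y[k][j].
  (XY)[0][0] = (-12)*(-3) + (-6)*(-11) + (11)*(5) = 157
  (XY)[0][1] = (-12)*(14) + (-6)*(-9) + (11)*(13) = 29
  (XY)[0][2] = (-12)*(5) + (-6)*(-1) + (11)*(-14) = -208
  (XY)[1][0] = (13)*(-3) + (-14)*(-11) + (-15)*(5) = 40
  (XY)[1][1] = (13)*(14) + (-14)*(-9) + (-15)*(13) = 113
  (XY)[1][2] = (13)*(5) + (-14)*(-1) + (-15)*(-14) = 289
  (XY)[2][0] = (13)*(-3) + (-13)*(-11) + (-2)*(5) = 94
  (XY)[2][1] = (13)*(14) + (-13)*(-9) + (-2)*(13) = 273
  (XY)[2][2] = (13)*(5) + (-13)*(-1) + (-2)*(-14) = 106
XY =
[      157        29      -208 ]
[       40       113       289 ]
[       94       273       106 ]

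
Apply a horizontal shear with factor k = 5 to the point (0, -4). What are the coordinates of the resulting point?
(-20, -4)

Shear matrix for horizontal shear with factor k = 5:
[[1, 5], [0, 1]]
Result: (0, -4) → (-20, -4)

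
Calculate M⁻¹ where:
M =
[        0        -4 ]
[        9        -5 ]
det(M) = 36
M⁻¹ =
[    -5/36       1/9 ]
[     -1/4         0 ]

For a 2×2 matrix M = [[a, b], [c, d]] with det(M) ≠ 0, M⁻¹ = (1/det(M)) * [[d, -b], [-c, a]].
det(M) = (0)*(-5) - (-4)*(9) = 0 + 36 = 36.
M⁻¹ = (1/36) * [[-5, 4], [-9, 0]].
Dividing each entry by 36 and reducing:
M⁻¹ =
[    -5/36       1/9 ]
[     -1/4         0 ]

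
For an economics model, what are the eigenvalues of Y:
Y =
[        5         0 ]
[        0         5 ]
λ = 5, 5

Solve det(Y - λI) = 0. For a 2×2 matrix the characteristic equation is λ² - (trace)λ + det = 0.
trace(Y) = a + d = 5 + 5 = 10.
det(Y) = a*d - b*c = (5)*(5) - (0)*(0) = 25 - 0 = 25.
Characteristic equation: λ² - (10)λ + (25) = 0.
Discriminant = (10)² - 4*(25) = 100 - 100 = 0.
λ = (10 ± √0) / 2 = (10 ± 0) / 2 = 5, 5.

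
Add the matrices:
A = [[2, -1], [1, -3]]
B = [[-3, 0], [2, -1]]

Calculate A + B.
[[-1, -1], [3, -4]]

Add corresponding elements:
(2)+(-3)=-1
(-1)+(0)=-1
(1)+(2)=3
(-3)+(-1)=-4
A + B = [[-1, -1], [3, -4]]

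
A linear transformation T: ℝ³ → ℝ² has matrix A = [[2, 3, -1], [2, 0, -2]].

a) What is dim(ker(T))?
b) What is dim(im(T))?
dim(ker) = 1, dim(im) = 2

The two rows are not scalar multiples of one another (no single k satisfies row 2 = k × row 1), so they are linearly independent.
Thus rank(A) = 2.
dim(im(T)) = rank(A) = 2.
By the rank-nullity theorem applied to T: ℝ³ → ℝ², rank(A) + nullity(A) = 3 (the domain dimension), so dim(ker(T)) = 3 - 2 = 1.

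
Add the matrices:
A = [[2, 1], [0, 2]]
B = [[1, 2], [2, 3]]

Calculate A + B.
[[3, 3], [2, 5]]

Add corresponding elements:
(2)+(1)=3
(1)+(2)=3
(0)+(2)=2
(2)+(3)=5
A + B = [[3, 3], [2, 5]]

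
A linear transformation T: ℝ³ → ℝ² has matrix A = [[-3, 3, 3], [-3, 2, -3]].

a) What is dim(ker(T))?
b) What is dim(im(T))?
dim(ker) = 1, dim(im) = 2

The two rows are not scalar multiples of one another (no single k satisfies row 2 = k × row 1), so they are linearly independent.
Thus rank(A) = 2.
dim(im(T)) = rank(A) = 2.
By the rank-nullity theorem applied to T: ℝ³ → ℝ², rank(A) + nullity(A) = 3 (the domain dimension), so dim(ker(T)) = 3 - 2 = 1.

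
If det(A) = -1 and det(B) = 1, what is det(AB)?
-1

Use the multiplicative property of determinants: det(AB) = det(A)*det(B).
det(AB) = (-1)*(1) = -1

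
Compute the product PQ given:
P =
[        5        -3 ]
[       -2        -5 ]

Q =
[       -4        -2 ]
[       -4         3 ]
PQ =
[       -8       -19 ]
[       28       -11 ]

Matrix multiplication: (PQ)[i][j] = sum over k of P[i][k] * Q[k][j].
  (PQ)[0][0] = (5)*(-4) + (-3)*(-4) = -8
  (PQ)[0][1] = (5)*(-2) + (-3)*(3) = -19
  (PQ)[1][0] = (-2)*(-4) + (-5)*(-4) = 28
  (PQ)[1][1] = (-2)*(-2) + (-5)*(3) = -11
PQ =
[       -8       -19 ]
[       28       -11 ]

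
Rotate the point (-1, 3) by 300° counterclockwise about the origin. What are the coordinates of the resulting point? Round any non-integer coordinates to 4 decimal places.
(2.0981, 2.3660)

Rotation matrix R(θ) = [[cos θ, -sin θ], [sin θ, cos θ]]; for θ = 300°:
R = [[1/2, √3/2], [-√3/2, 1/2]]
Result: R × [-1, 3]ᵀ = [1/2·-1 + (√3/2)·3, -√3/2·-1 + (1/2)·3]ᵀ = (2.0981, 2.3660)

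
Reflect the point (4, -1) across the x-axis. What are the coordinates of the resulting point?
(4, 1)

Reflection across x-axis: (4, -1) → (4, 1)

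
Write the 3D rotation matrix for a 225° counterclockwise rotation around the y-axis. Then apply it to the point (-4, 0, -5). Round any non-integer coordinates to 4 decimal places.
R = [[-√2/2, 0, -√2/2], [0, 1, 0], [√2/2, 0, -√2/2]]; R·(-4, 0, -5) = (6.3640, 0.0000, 0.7071)

Rotation matrix for 225° around y-axis:
cos(225°) = -√2/2, sin(225°) = -√2/2
R = [[-√2/2, 0, -√2/2], [0, 1, 0], [√2/2, 0, -√2/2]]
Apply to (-4, 0, -5): R·[-4, 0, -5]ᵀ = (6.3640, 0.0000, 0.7071)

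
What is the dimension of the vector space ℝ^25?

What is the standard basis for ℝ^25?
Dimension = 25; standard basis = {e_1, e_2, e_3, …, e_25}

ℝ^25 is the space of 25-tuples of real numbers; its dimension is 25.
The standard basis consists of 25 vectors: e_1, e_2, e_3, …, e_25, where e_i is the vector with 1 in position i and 0 elsewhere.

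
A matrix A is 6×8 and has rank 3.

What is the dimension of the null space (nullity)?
5

The rank-nullity theorem for an m×n matrix states:
rank(A) + nullity(A) = n (the number of columns).
Here n = 8 and rank(A) = 3, so nullity(A) = 8 - 3 = 5.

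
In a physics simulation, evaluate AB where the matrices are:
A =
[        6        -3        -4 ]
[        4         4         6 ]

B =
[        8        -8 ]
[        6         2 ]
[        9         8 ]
AB =
[       -6       -86 ]
[      110        24 ]

Matrix multiplication: (AB)[i][j] = sum over k of A[i][k] * B[k][j].
  (AB)[0][0] = (6)*(8) + (-3)*(6) + (-4)*(9) = -6
  (AB)[0][1] = (6)*(-8) + (-3)*(2) + (-4)*(8) = -86
  (AB)[1][0] = (4)*(8) + (4)*(6) + (6)*(9) = 110
  (AB)[1][1] = (4)*(-8) + (4)*(2) + (6)*(8) = 24
AB =
[       -6       -86 ]
[      110        24 ]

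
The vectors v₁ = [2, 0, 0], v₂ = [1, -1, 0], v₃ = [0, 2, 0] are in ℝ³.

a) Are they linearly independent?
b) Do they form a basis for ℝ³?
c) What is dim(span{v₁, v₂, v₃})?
Not independent, not a basis, dim(span) = 2

Check whether v₃ can be written as a linear combination of v₁ and v₂.
v₃ = (1)·v₁ + (-2)·v₂ = [0, 2, 0], so the three vectors are linearly dependent.
Thus they do not form a basis for ℝ³, and dim(span{v₁, v₂, v₃}) = 2 (spanned by v₁ and v₂).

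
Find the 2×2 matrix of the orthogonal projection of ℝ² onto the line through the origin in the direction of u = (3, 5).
[[9/34, 15/34], [15/34, 25/34]]

The orthogonal projection onto the line spanned by a nonzero vector u = (a, b) has matrix P = (u uᵀ) / (uᵀ u) = (1/(a² + b²)) · [[a², ab], [ab, b²]].
Here u = (3, 5), so a² + b² = 9 + 25 = 34.
P = (1/34) · [[9, 15], [15, 25]] = [[9/34, 15/34], [15/34, 25/34]].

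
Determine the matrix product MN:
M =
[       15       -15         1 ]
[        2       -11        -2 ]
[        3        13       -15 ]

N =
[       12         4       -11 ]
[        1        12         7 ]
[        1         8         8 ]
MN =
[      166      -112      -262 ]
[       11      -140      -115 ]
[       34        48       -62 ]

Matrix multiplication: (MN)[i][j] = sum over k of M[i][k] * N[k][j].
  (MN)[0][0] = (15)*(12) + (-15)*(1) + (1)*(1) = 166
  (MN)[0][1] = (15)*(4) + (-15)*(12) + (1)*(8) = -112
  (MN)[0][2] = (15)*(-11) + (-15)*(7) + (1)*(8) = -262
  (MN)[1][0] = (2)*(12) + (-11)*(1) + (-2)*(1) = 11
  (MN)[1][1] = (2)*(4) + (-11)*(12) + (-2)*(8) = -140
  (MN)[1][2] = (2)*(-11) + (-11)*(7) + (-2)*(8) = -115
  (MN)[2][0] = (3)*(12) + (13)*(1) + (-15)*(1) = 34
  (MN)[2][1] = (3)*(4) + (13)*(12) + (-15)*(8) = 48
  (MN)[2][2] = (3)*(-11) + (13)*(7) + (-15)*(8) = -62
MN =
[      166      -112      -262 ]
[       11      -140      -115 ]
[       34        48       -62 ]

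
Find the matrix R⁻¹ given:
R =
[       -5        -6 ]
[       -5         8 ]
det(R) = -70
R⁻¹ =
[    -4/35     -3/35 ]
[    -1/14      1/14 ]

For a 2×2 matrix R = [[a, b], [c, d]] with det(R) ≠ 0, R⁻¹ = (1/det(R)) * [[d, -b], [-c, a]].
det(R) = (-5)*(8) - (-6)*(-5) = -40 - 30 = -70.
R⁻¹ = (1/-70) * [[8, 6], [5, -5]].
Dividing each entry by -70 and reducing:
R⁻¹ =
[    -4/35     -3/35 ]
[    -1/14      1/14 ]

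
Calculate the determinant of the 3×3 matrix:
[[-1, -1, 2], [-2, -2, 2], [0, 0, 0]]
0

Expansion along first row:
det = -1·det([[-2,2],[0,0]]) - -1·det([[-2,2],[0,0]]) + 2·det([[-2,-2],[0,0]])
    = -1·(-2·0 - 2·0) - -1·(-2·0 - 2·0) + 2·(-2·0 - -2·0)
    = -1·0 - -1·0 + 2·0
    = 0 + 0 + 0 = 0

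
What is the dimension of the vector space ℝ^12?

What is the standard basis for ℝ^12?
Dimension = 12; standard basis = {e_1, e_2, e_3, …, e_12}

ℝ^12 is the space of 12-tuples of real numbers; its dimension is 12.
The standard basis consists of 12 vectors: e_1, e_2, e_3, …, e_12, where e_i is the vector with 1 in position i and 0 elsewhere.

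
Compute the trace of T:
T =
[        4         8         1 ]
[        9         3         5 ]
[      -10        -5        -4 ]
tr(T) = 4 + 3 - 4 = 3

The trace of a square matrix is the sum of its diagonal entries.
Diagonal entries of T: T[0][0] = 4, T[1][1] = 3, T[2][2] = -4.
tr(T) = 4 + 3 - 4 = 3.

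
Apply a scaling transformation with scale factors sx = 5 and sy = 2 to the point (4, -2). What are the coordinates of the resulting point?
(20, -4)

Scaling matrix:
[[5, 0], [0, 2]]
Result: (4 × 5, -2 × 2) = (20, -4)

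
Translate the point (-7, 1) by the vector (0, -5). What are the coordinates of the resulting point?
(-7, -4)

Translation by (0, -5):
x' = -7 + 0 = -7
y' = 1 + -5 = -4
Homogeneous matrix: [[1, 0, 0], [0, 1, -5], [0, 0, 1]]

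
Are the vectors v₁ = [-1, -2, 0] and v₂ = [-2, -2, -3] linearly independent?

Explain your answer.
Yes, linearly independent

Two vectors are linearly dependent iff one is a scalar multiple of the other.
No single scalar k satisfies v₂ = k·v₁ (the ratios of corresponding entries disagree), so v₁ and v₂ are linearly independent.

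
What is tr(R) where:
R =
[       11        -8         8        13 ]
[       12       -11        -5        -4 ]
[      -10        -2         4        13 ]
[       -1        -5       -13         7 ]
tr(R) = 11 - 11 + 4 + 7 = 11

The trace of a square matrix is the sum of its diagonal entries.
Diagonal entries of R: R[0][0] = 11, R[1][1] = -11, R[2][2] = 4, R[3][3] = 7.
tr(R) = 11 - 11 + 4 + 7 = 11.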